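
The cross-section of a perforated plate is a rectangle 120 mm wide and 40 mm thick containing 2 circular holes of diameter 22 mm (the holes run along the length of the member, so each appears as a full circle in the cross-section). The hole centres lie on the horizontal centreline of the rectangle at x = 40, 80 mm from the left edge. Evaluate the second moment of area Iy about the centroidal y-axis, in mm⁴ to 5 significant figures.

Treat the section as a set of non-overlapping primitives; coordinates are from the bounding-box lower-left.
Plate: 120 × 40, A = 4 800 mm², x = 60 mm, Ī = 5 760 000 mm⁴.
Hole 1 (subtracted): ⌀22, A = 380.1327 mm², x = 40 mm, Ī = 11499.01 mm⁴.
Hole 2 (subtracted): ⌀22, A = 380.1327 mm², x = 80 mm, Ī = 11499.01 mm⁴.
By symmetry the centroid is at mid-width, x̄ = 60 mm.
Transfer each piece to the centroidal y-axis using Ī + A·d² with d = x − 60:
  plate: d = 0 mm → contributes +5 760 000 mm⁴
  hole 1: d = -20 mm → contributes −163552.1 mm⁴
  hole 2: d = 20 mm → contributes −163552.1 mm⁴
Total I = 5 432 896 mm⁴.

Iy ≈ 5.4329 × 10⁶ mm⁴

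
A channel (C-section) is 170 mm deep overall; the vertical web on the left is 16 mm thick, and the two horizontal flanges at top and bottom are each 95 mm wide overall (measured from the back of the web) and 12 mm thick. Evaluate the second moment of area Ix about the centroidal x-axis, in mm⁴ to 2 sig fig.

Decompose the section into non-overlapping parts with the origin at the bottom-left of its bounding rectangle.
Web: 16 × 170, A = 2 720 mm², y = 85 mm, Ī = 6 550 667 mm⁴.
Top flange (beyond web): 79 × 12, A = 948 mm², y = 164 mm, Ī = 11 376 mm⁴.
Bottom flange (beyond web): 79 × 12, A = 948 mm², y = 6 mm, Ī = 11 376 mm⁴.
By symmetry the centroid is at mid-height, ȳ = 85 mm.
Transfer each piece to the centroidal x-axis using Ī + A·d² with d = y − 85:
  web: d = 0 mm → contributes +6 550 667 mm⁴
  top flange (beyond web): d = 79 mm → contributes +5 927 844 mm⁴
  bottom flange (beyond web): d = -79 mm → contributes +5 927 844 mm⁴
Total I = 18 406 355 mm⁴.

Ix ≈ 1.8 × 10⁷ mm⁴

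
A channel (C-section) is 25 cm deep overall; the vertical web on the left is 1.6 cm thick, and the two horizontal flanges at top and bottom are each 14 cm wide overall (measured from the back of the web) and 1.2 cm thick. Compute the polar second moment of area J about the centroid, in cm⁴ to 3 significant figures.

Decompose the section into non-overlapping parts with the origin at the bottom-left of its bounding rectangle.
Web: 1.6 × 25, A = 40 cm², y = 12.5 cm, Ī = 2083.3 cm⁴.
Top flange (beyond web): 12.4 × 1.2, A = 14.88 cm², y = 24.4 cm, Ī = 1.7856 cm⁴.
Bottom flange (beyond web): 12.4 × 1.2, A = 14.88 cm², y = 0.6 cm, Ī = 1.7856 cm⁴.
By symmetry the centroid is at mid-height, ȳ = 12.5 cm.
Transfer each piece to the centroidal x-axis using Ī + A·d² with d = y − 12.5:
  web: d = 0 cm → contributes +2083.3 cm⁴
  top flange (beyond web): d = 11.9 cm → contributes +2108.9 cm⁴
  bottom flange (beyond web): d = -11.9 cm → contributes +2108.9 cm⁴
Total I = 6301.2 cm⁴.
For the y-axis: x̄ = 3.7862 cm.
Repeating about the centroidal y-axis gives I_y = 1 226 cm⁴.
Polar second moment: J = I_x + I_y = 7527.2 cm⁴.

J ≈ 7530 cm⁴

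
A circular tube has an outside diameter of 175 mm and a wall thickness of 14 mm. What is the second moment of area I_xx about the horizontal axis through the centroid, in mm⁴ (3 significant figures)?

Split into non-overlapping primitives; take the origin at the lower-left of the bounding box.
Outer circle: ⌀175, A = 24 053 mm², y = 87.5 mm, Ī = 46 038 598 mm⁴.
Bore (subtracted): ⌀147, A = 16 972 mm², y = 87.5 mm, Ī = 22 921 300 mm⁴.
By symmetry the centroid is at mid-height, ȳ = 87.5 mm.
All pieces are centred on the horizontal axis through the centroid, so I = ΣĪ (holes subtracted) = 23 117 299 mm⁴.

I_xx ≈ 2.31 × 10⁷ mm⁴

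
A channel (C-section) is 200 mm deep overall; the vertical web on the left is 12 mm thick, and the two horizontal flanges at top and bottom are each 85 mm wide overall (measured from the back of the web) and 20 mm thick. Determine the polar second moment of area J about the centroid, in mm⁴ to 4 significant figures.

J ≈ 3.545 × 10⁷ mm⁴

Decompose the section into non-overlapping parts with the origin at the bottom-left of its bounding rectangle.
Web: 12 × 200, A = 2 400 mm², y = 100 mm, Ī = 8 000 000 mm⁴.
Top flange (beyond web): 73 × 20, A = 1 460 mm², y = 190 mm, Ī = 48666.7 mm⁴.
Bottom flange (beyond web): 73 × 20, A = 1 460 mm², y = 10 mm, Ī = 48666.7 mm⁴.
By symmetry the centroid is at mid-height, ȳ = 100 mm.
Transfer each piece to the centroidal x-axis using Ī + A·d² with d = y − 100:
  web: d = 0 mm → contributes +8 000 000 mm⁴
  top flange (beyond web): d = 90 mm → contributes +11 874 667 mm⁴
  bottom flange (beyond web): d = -90 mm → contributes +11 874 667 mm⁴
Total I = 31 749 333 mm⁴.
For the y-axis: x̄ = 29.3271 mm.
Repeating about the centroidal y-axis gives I_y = 3 704 884 mm⁴.
Polar second moment: J = I_x + I_y = 35 454 218 mm⁴.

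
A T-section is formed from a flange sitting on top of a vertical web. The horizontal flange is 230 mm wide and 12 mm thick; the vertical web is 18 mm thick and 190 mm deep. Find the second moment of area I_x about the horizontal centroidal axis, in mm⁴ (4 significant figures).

I_x ≈ 2.590 × 10⁷ mm⁴

Decompose the section into non-overlapping parts with the origin at the bottom-left of its bounding rectangle.
Flange: 230 × 12, A = 2 760 mm², y = 196 mm, Ī = 33 120 mm⁴.
Web: 18 × 190, A = 3 420 mm², y = 95 mm, Ī = 10 288 500 mm⁴.
Centroid: ȳ = ΣA·y / ΣA = 140.107 mm.
Transfer each piece to the horizontal centroidal axis using Ī + A·d² with d = y − 140.107:
  flange: d = 55.8932 mm → contributes +8 655 499 mm⁴
  web: d = -45.1068 mm → contributes +17 246 911 mm⁴
Total I = 25 902 410 mm⁴.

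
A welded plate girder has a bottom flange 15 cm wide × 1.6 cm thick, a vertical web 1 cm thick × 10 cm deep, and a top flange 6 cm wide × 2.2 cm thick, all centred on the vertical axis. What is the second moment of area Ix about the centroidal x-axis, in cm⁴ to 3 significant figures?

Break the section into simple shapes (no overlaps), measuring from the bottom-left corner of the bounding box.
Bottom plate: 15 × 1.6, A = 24 cm², y = 0.8 cm, Ī = 5.12 cm⁴.
Web plate: 1 × 10, A = 10 cm², y = 6.6 cm, Ī = 83.333 cm⁴.
Top plate: 6 × 2.2, A = 13.2 cm², y = 12.7 cm, Ī = 5.324 cm⁴.
Centroid: ȳ = ΣA·y / ΣA = 5.3568 cm.
Transfer each piece to the centroidal x-axis using Ī + A·d² with d = y − 5.3568:
  bottom plate: d = -4.5568 cm → contributes +503.46 cm⁴
  web plate: d = 1.2432 cm → contributes +98.789 cm⁴
  top plate: d = 7.3432 cm → contributes +717.11 cm⁴
Total I = 1319.4 cm⁴.

Ix ≈ 1320 cm⁴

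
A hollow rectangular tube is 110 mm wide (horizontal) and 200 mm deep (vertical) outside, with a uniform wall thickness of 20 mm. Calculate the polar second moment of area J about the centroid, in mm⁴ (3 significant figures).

Treat the section as a set of non-overlapping primitives; coordinates are from the bounding-box lower-left.
Outer rectangle: 110 × 200, A = 22 000 mm², y = 100 mm, Ī = 73 333 333 mm⁴.
Inner void (subtracted): 70 × 160, A = 11 200 mm², y = 100 mm, Ī = 23 893 333 mm⁴.
By symmetry the centroid is at mid-height, ȳ = 100 mm.
All pieces are centred on the centroidal x-axis, so I = ΣĪ (holes subtracted) = 49 440 000 mm⁴.
Repeating about the centroidal y-axis gives I_y = 17 610 000 mm⁴.
Polar second moment: J = I_x + I_y = 67 050 000 mm⁴.

J ≈ 6.71 × 10⁷ mm⁴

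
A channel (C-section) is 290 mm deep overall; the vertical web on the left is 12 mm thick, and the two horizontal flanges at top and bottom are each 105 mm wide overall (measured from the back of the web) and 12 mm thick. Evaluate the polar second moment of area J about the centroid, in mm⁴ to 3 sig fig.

J ≈ 7.29 × 10⁷ mm⁴

Break the section into simple shapes (no overlaps), measuring from the bottom-left corner of the bounding box.
Web: 12 × 290, A = 3 480 mm², y = 145 mm, Ī = 24 389 000 mm⁴.
Top flange (beyond web): 93 × 12, A = 1 116 mm², y = 284 mm, Ī = 13 392 mm⁴.
Bottom flange (beyond web): 93 × 12, A = 1 116 mm², y = 6 mm, Ī = 13 392 mm⁴.
By symmetry the centroid is at mid-height, ȳ = 145 mm.
Transfer each piece to the centroidal x-axis using Ī + A·d² with d = y − 145:
  web: d = 0 mm → contributes +24 389 000 mm⁴
  top flange (beyond web): d = 139 mm → contributes +21 575 628 mm⁴
  bottom flange (beyond web): d = -139 mm → contributes +21 575 628 mm⁴
Total I = 67 540 256 mm⁴.
For the y-axis: x̄ = 26.515 mm.
Repeating about the centroidal y-axis gives I_y = 5 398 511 mm⁴.
Polar second moment: J = I_x + I_y = 72 938 767 mm⁴.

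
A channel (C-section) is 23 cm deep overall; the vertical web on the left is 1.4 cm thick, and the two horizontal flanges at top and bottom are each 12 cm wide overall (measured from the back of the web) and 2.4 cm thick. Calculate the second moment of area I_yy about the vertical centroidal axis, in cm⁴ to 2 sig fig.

I_yy ≈ 1200 cm⁴

Decompose the section into non-overlapping parts with the origin at the bottom-left of its bounding rectangle.
Web: 1.4 × 23, A = 32.2 cm², x = 0.7 cm, Ī = 5.259 cm⁴.
Top flange (beyond web): 10.6 × 2.4, A = 25.44 cm², x = 6.7 cm, Ī = 238.2 cm⁴.
Bottom flange (beyond web): 10.6 × 2.4, A = 25.44 cm², x = 6.7 cm, Ī = 238.2 cm⁴.
Centroid: x̄ = ΣA·x / ΣA = 4.375 cm.
Transfer each piece to the vertical centroidal axis using Ī + A·d² with d = x − 4.375:
  web: d = -3.675 cm → contributes +440 cm⁴
  top flange (beyond web): d = 2.325 cm → contributes +375.8 cm⁴
  bottom flange (beyond web): d = 2.325 cm → contributes +375.8 cm⁴
Total I = 1 192 cm⁴.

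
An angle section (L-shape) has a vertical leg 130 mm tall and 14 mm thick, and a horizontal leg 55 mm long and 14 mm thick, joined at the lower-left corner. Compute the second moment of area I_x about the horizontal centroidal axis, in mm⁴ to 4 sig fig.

I_x ≈ 4.041 × 10⁶ mm⁴

Break the section into simple shapes (no overlaps), measuring from the bottom-left corner of the bounding box.
Vertical leg: 14 × 130, A = 1 820 mm², y = 65 mm, Ī = 2 563 167 mm⁴.
Horizontal leg (remainder): 41 × 14, A = 574 mm², y = 7 mm, Ī = 9375.33 mm⁴.
Centroid: ȳ = ΣA·y / ΣA = 51.0936 mm.
Transfer each piece to the horizontal centroidal axis using Ī + A·d² with d = y − 51.0936:
  vertical leg: d = 13.9064 mm → contributes +2 915 134 mm⁴
  horizontal leg (remainder): d = -44.0936 mm → contributes +1 125 371 mm⁴
Total I = 4 040 505 mm⁴.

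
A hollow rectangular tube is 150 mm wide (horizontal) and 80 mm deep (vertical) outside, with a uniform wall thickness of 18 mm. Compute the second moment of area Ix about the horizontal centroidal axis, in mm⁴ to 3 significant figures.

Split into non-overlapping primitives; take the origin at the lower-left of the bounding box.
Outer rectangle: 150 × 80, A = 12 000 mm², y = 40 mm, Ī = 6 400 000 mm⁴.
Inner void (subtracted): 114 × 44, A = 5 016 mm², y = 40 mm, Ī = 809 248 mm⁴.
By symmetry the centroid is at mid-height, ȳ = 40 mm.
All pieces are centred on the horizontal centroidal axis, so I = ΣĪ (holes subtracted) = 5 590 752 mm⁴.

Ix ≈ 5.59 × 10⁶ mm⁴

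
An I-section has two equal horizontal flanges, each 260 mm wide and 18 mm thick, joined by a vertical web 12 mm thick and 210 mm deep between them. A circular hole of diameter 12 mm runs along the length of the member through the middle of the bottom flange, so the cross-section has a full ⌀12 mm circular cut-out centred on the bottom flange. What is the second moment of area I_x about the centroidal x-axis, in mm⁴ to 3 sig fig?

I_x ≈ 1.30 × 10⁸ mm⁴

Split into non-overlapping primitives; take the origin at the lower-left of the bounding box.
Bottom flange: 260 × 18, A = 4 680 mm², y = 9 mm, Ī = 126 360 mm⁴.
Web: 12 × 210, A = 2 520 mm², y = 123 mm, Ī = 9 261 000 mm⁴.
Top flange: 260 × 18, A = 4 680 mm², y = 237 mm, Ī = 126 360 mm⁴.
Hole (subtracted): ⌀12, A = 113.1 mm², y = 9 mm, Ī = 1017.9 mm⁴.
Centroid: ȳ = ΣA·y / ΣA = 124.1 mm.
Transfer each piece to the centroidal x-axis using Ī + A·d² with d = y − 124.1:
  bottom flange: d = -115.1 mm → contributes +62 122 424 mm⁴
  web: d = -1.0957 mm → contributes +9 264 025 mm⁴
  top flange: d = 112.9 mm → contributes +59 784 094 mm⁴
  hole: d = -115.1 mm → contributes −1 499 221 mm⁴
Total I = 129 671 322 mm⁴.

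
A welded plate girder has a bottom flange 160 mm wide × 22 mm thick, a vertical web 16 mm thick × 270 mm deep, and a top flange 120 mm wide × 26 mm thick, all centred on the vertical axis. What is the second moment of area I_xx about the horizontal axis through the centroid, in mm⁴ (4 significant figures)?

Decompose the section into non-overlapping parts with the origin at the bottom-left of its bounding rectangle.
Bottom plate: 160 × 22, A = 3 520 mm², y = 11 mm, Ī = 141 973 mm⁴.
Web plate: 16 × 270, A = 4 320 mm², y = 157 mm, Ī = 26 244 000 mm⁴.
Top plate: 120 × 26, A = 3 120 mm², y = 305 mm, Ī = 175 760 mm⁴.
Centroid: ȳ = ΣA·y / ΣA = 152.241 mm.
Transfer each piece to the horizontal axis through the centroid using Ī + A·d² with d = y − 152.241:
  bottom plate: d = -141.241 mm → contributes +70 362 401 mm⁴
  web plate: d = 4.75912 mm → contributes +26 341 845 mm⁴
  top plate: d = 152.759 mm → contributes +72 982 052 mm⁴
Total I = 169 686 297 mm⁴.

I_xx ≈ 1.697 × 10⁸ mm⁴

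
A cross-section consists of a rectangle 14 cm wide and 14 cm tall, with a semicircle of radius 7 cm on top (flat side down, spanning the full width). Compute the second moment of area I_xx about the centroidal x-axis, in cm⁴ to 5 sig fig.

Decompose the section into non-overlapping parts with the origin at the bottom-left of its bounding rectangle.
Rectangular body: 14 × 14, A = 196 cm², y = 7 cm, Ī = 3201.333 cm⁴.
Semicircular cap: semicircle r = 7, A = 76.96902 cm², y = 16.97089 cm, Ī = 263.5265 cm⁴.
Centroid: ȳ = ΣA·y / ΣA = 9.811491 cm.
Transfer each piece to the centroidal x-axis using Ī + A·d² with d = y − 9.811491:
  rectangular body: d = -2.811491 cm → contributes +4750.611 cm⁴
  semicircular cap: d = 7.159402 cm → contributes +4208.73 cm⁴
Total I = 8959.341 cm⁴.

I_xx ≈ 8959.3 cm⁴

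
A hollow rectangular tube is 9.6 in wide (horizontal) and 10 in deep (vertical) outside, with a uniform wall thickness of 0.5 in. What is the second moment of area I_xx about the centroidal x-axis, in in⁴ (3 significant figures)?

Treat the section as a set of non-overlapping primitives; coordinates are from the bounding-box lower-left.
Outer rectangle: 9.6 × 10, A = 96 in², y = 5 in, Ī = 800 in⁴.
Inner void (subtracted): 8.6 × 9, A = 77.4 in², y = 5 in, Ī = 522.45 in⁴.
By symmetry the centroid is at mid-height, ȳ = 5 in.
All pieces are centred on the centroidal x-axis, so I = ΣĪ (holes subtracted) = 277.55 in⁴.

I_xx ≈ 278 in⁴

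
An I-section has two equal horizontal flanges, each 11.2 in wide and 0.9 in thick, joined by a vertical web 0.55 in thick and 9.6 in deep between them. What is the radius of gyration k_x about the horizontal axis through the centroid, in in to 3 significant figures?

k_x ≈ 4.85 in

Decompose the section into non-overlapping parts with the origin at the bottom-left of its bounding rectangle.
Bottom flange: 11.2 × 0.9, A = 10.08 in², y = 0.45 in, Ī = 0.6804 in⁴.
Web: 0.55 × 9.6, A = 5.28 in², y = 5.7 in, Ī = 40.55 in⁴.
Top flange: 11.2 × 0.9, A = 10.08 in², y = 10.95 in, Ī = 0.6804 in⁴.
By symmetry the centroid is at mid-height, ȳ = 5.7 in.
Transfer each piece to the horizontal axis through the centroid using Ī + A·d² with d = y − 5.7:
  bottom flange: d = -5.25 in → contributes +278.51 in⁴
  web: d = 0 in → contributes +40.55 in⁴
  top flange: d = 5.25 in → contributes +278.51 in⁴
Total I = 597.57 in⁴.
Radius of gyration: k = √(I/A) = √(597.57 / 25.44) = 4.8466 in.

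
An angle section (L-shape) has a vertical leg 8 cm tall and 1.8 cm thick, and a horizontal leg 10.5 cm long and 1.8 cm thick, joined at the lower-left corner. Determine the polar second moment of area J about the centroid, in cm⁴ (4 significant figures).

Treat the section as a set of non-overlapping primitives; coordinates are from the bounding-box lower-left.
Vertical leg: 1.8 × 8, A = 14.4 cm², y = 4 cm, Ī = 76.8 cm⁴.
Horizontal leg (remainder): 8.7 × 1.8, A = 15.66 cm², y = 0.9 cm, Ī = 4.2282 cm⁴.
Centroid: ȳ = ΣA·y / ΣA = 2.38503 cm.
Transfer each piece to the centroidal x-axis using Ī + A·d² with d = y − 2.38503:
  vertical leg: d = 1.61497 cm → contributes +114.357 cm⁴
  horizontal leg (remainder): d = -1.48503 cm → contributes +38.7634 cm⁴
Total I = 153.12 cm⁴.
For the y-axis: x̄ = 3.63503 cm.
Repeating about the centroidal y-axis gives I_y = 309.432 cm⁴.
Polar second moment: J = I_x + I_y = 462.552 cm⁴.

J ≈ 462.6 cm⁴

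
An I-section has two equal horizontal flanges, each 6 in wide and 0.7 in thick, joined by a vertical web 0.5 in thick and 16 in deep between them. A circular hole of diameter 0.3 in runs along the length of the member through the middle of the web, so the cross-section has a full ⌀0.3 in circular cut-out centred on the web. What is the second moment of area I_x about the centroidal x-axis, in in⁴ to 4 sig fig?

Split into non-overlapping primitives; take the origin at the lower-left of the bounding box.
Bottom flange: 6 × 0.7, A = 4.2 in², y = 0.35 in, Ī = 0.1715 in⁴.
Web: 0.5 × 16, A = 8 in², y = 8.7 in, Ī = 170.667 in⁴.
Top flange: 6 × 0.7, A = 4.2 in², y = 17.05 in, Ī = 0.1715 in⁴.
Hole (subtracted): ⌀0.3, A = 0.0706858 in², y = 8.7 in, Ī = 0.000397608 in⁴.
By symmetry the centroid is at mid-height, ȳ = 8.7 in.
Transfer each piece to the centroidal x-axis using Ī + A·d² with d = y − 8.7:
  bottom flange: d = -8.35 in → contributes +293.006 in⁴
  web: d = 0 in → contributes +170.667 in⁴
  top flange: d = 8.35 in → contributes +293.006 in⁴
  hole: d = 0 in → contributes −0.000397608 in⁴
Total I = 756.678 in⁴.

I_x ≈ 756.7 in⁴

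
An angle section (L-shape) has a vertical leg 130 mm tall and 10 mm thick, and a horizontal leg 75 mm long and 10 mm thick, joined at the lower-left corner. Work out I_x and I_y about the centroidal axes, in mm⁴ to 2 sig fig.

I_x ≈ 3.4 × 10⁶ mm⁴, I_y ≈ 8.5 × 10⁵ mm⁴

Break the section into simple shapes (no overlaps), measuring from the bottom-left corner of the bounding box.
Vertical leg: 10 × 130, A = 1 300 mm², y = 65 mm, Ī = 1 830 833 mm⁴.
Horizontal leg (remainder): 65 × 10, A = 650 mm², y = 5 mm, Ī = 5 417 mm⁴.
Centroid: ȳ = ΣA·y / ΣA = 45 mm.
Transfer each piece to the centroidal x-axis using Ī + A·d² with d = y − 45:
  vertical leg: d = 20 mm → contributes +2 350 833 mm⁴
  horizontal leg (remainder): d = -40 mm → contributes +1 045 417 mm⁴
Total I = 3 396 250 mm⁴.
For the y-axis: x̄ = 17.5 mm.
Repeating about the centroidal y-axis gives I_y = 849 063 mm⁴.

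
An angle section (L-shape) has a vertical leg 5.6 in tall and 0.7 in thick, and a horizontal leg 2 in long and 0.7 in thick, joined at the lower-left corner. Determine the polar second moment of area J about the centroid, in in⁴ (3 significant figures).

J ≈ 15.7 in⁴

Decompose the section into non-overlapping parts with the origin at the bottom-left of its bounding rectangle.
Vertical leg: 0.7 × 5.6, A = 3.92 in², y = 2.8 in, Ī = 10.244 in⁴.
Horizontal leg (remainder): 1.3 × 0.7, A = 0.91 in², y = 0.35 in, Ī = 0.037158 in⁴.
Centroid: ȳ = ΣA·y / ΣA = 2.3384 in.
Transfer each piece to the centroidal x-axis using Ī + A·d² with d = y − 2.3384:
  vertical leg: d = 0.46159 in → contributes +11.079 in⁴
  horizontal leg (remainder): d = -1.9884 in → contributes +3.6351 in⁴
Total I = 14.715 in⁴.
For the y-axis: x̄ = 0.53841 in.
Repeating about the centroidal y-axis gives I_y = 1.0268 in⁴.
Polar second moment: J = I_x + I_y = 15.741 in⁴.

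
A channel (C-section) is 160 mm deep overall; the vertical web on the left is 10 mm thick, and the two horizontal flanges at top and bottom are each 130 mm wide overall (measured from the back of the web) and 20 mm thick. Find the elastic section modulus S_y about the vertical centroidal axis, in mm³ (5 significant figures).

Decompose the section into non-overlapping parts with the origin at the bottom-left of its bounding rectangle.
Web: 10 × 160, A = 1 600 mm², x = 5 mm, Ī = 13333.33 mm⁴.
Top flange (beyond web): 120 × 20, A = 2 400 mm², x = 70 mm, Ī = 2 880 000 mm⁴.
Bottom flange (beyond web): 120 × 20, A = 2 400 mm², x = 70 mm, Ī = 2 880 000 mm⁴.
Centroid: x̄ = ΣA·x / ΣA = 53.75 mm.
Transfer each piece to the vertical centroidal axis using Ī + A·d² with d = x − 53.75:
  web: d = -48.75 mm → contributes +3 815 833 mm⁴
  top flange (beyond web): d = 16.25 mm → contributes +3 513 750 mm⁴
  bottom flange (beyond web): d = 16.25 mm → contributes +3 513 750 mm⁴
Total I = 10 843 333 mm⁴.
Extreme fibre distance c = 76.25 mm; S = I/c = 142207.7 mm³.

S_y ≈ 1.4221 × 10⁵ mm³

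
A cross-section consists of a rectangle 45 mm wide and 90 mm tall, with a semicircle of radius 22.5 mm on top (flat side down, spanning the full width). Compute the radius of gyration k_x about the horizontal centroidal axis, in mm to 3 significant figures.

Break the section into simple shapes (no overlaps), measuring from the bottom-left corner of the bounding box.
Rectangular body: 45 × 90, A = 4 050 mm², y = 45 mm, Ī = 2 733 750 mm⁴.
Semicircular cap: semicircle r = 22.5, A = 795.22 mm², y = 99.549 mm, Ī = 28 130 mm⁴.
Centroid: ȳ = ΣA·y / ΣA = 53.953 mm.
Transfer each piece to the horizontal centroidal axis using Ī + A·d² with d = y − 53.953:
  rectangular body: d = -8.9528 mm → contributes +3 058 371 mm⁴
  semicircular cap: d = 45.596 mm → contributes +1 681 412 mm⁴
Total I = 4 739 783 mm⁴.
Radius of gyration: k = √(I/A) = √(4 739 783 / 4845.2) = 31.277 mm.

k_x ≈ 31.3 mm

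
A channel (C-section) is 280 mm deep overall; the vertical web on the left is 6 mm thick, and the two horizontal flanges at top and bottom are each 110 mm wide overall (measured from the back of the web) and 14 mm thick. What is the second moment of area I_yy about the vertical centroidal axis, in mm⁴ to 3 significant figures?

Treat the section as a set of non-overlapping primitives; coordinates are from the bounding-box lower-left.
Web: 6 × 280, A = 1 680 mm², x = 3 mm, Ī = 5 040 mm⁴.
Top flange (beyond web): 104 × 14, A = 1 456 mm², x = 58 mm, Ī = 1 312 341 mm⁴.
Bottom flange (beyond web): 104 × 14, A = 1 456 mm², x = 58 mm, Ī = 1 312 341 mm⁴.
Centroid: x̄ = ΣA·x / ΣA = 37.878 mm.
Transfer each piece to the vertical centroidal axis using Ī + A·d² with d = x − 37.878:
  web: d = -34.878 mm → contributes +2 048 724 mm⁴
  top flange (beyond web): d = 20.122 mm → contributes +1 901 865 mm⁴
  bottom flange (beyond web): d = 20.122 mm → contributes +1 901 865 mm⁴
Total I = 5 852 454 mm⁴.

I_yy ≈ 5.85 × 10⁶ mm⁴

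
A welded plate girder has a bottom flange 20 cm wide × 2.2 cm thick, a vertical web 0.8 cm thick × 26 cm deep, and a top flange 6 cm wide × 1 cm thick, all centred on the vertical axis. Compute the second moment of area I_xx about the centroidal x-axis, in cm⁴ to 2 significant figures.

Split into non-overlapping primitives; take the origin at the lower-left of the bounding box.
Bottom plate: 20 × 2.2, A = 44 cm², y = 1.1 cm, Ī = 17.75 cm⁴.
Web plate: 0.8 × 26, A = 20.8 cm², y = 15.2 cm, Ī = 1 172 cm⁴.
Top plate: 6 × 1, A = 6 cm², y = 28.7 cm, Ī = 0.5 cm⁴.
Centroid: ȳ = ΣA·y / ΣA = 7.581 cm.
Transfer each piece to the centroidal x-axis using Ī + A·d² with d = y − 7.581:
  bottom plate: d = -6.481 cm → contributes +1 866 cm⁴
  web plate: d = 7.619 cm → contributes +2 379 cm⁴
  top plate: d = 21.12 cm → contributes +2 676 cm⁴
Total I = 6 922 cm⁴.

I_xx ≈ 6900 cm⁴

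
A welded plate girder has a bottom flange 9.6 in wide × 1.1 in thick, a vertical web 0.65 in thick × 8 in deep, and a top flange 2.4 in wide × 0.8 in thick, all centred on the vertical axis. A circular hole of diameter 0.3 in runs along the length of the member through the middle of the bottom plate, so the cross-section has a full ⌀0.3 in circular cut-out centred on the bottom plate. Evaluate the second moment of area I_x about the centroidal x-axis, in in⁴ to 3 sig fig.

Break the section into simple shapes (no overlaps), measuring from the bottom-left corner of the bounding box.
Bottom plate: 9.6 × 1.1, A = 10.56 in², y = 0.55 in, Ī = 1.0648 in⁴.
Web plate: 0.65 × 8, A = 5.2 in², y = 5.1 in, Ī = 27.733 in⁴.
Top plate: 2.4 × 0.8, A = 1.92 in², y = 9.5 in, Ī = 0.1024 in⁴.
Hole (subtracted): ⌀0.3, A = 0.070686 in², y = 0.55 in, Ī = 0.00039761 in⁴.
Centroid: ȳ = ΣA·y / ΣA = 2.8695 in.
Transfer each piece to the centroidal x-axis using Ī + A·d² with d = y − 2.8695:
  bottom plate: d = -2.3195 in → contributes +57.876 in⁴
  web plate: d = 2.2305 in → contributes +53.605 in⁴
  top plate: d = 6.6305 in → contributes +84.514 in⁴
  hole: d = -2.3195 in → contributes −0.38068 in⁴
Total I = 195.61 in⁴.

I_x ≈ 196 in⁴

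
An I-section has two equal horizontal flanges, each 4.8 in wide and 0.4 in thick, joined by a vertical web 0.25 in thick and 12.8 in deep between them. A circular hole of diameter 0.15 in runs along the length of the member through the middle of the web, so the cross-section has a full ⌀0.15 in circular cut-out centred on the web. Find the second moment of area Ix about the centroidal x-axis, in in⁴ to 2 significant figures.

Ix ≈ 210 in⁴

Decompose the section into non-overlapping parts with the origin at the bottom-left of its bounding rectangle.
Bottom flange: 4.8 × 0.4, A = 1.92 in², y = 0.2 in, Ī = 0.0256 in⁴.
Web: 0.25 × 12.8, A = 3.2 in², y = 6.8 in, Ī = 43.69 in⁴.
Top flange: 4.8 × 0.4, A = 1.92 in², y = 13.4 in, Ī = 0.0256 in⁴.
Hole (subtracted): ⌀0.15, A = 0.01767 in², y = 6.8 in, Ī = 0.00002485 in⁴.
By symmetry the centroid is at mid-height, ȳ = 6.8 in.
Transfer each piece to the centroidal x-axis using Ī + A·d² with d = y − 6.8:
  bottom flange: d = -6.6 in → contributes +83.66 in⁴
  web: d = 0 in → contributes +43.69 in⁴
  top flange: d = 6.6 in → contributes +83.66 in⁴
  hole: d = 0 in → contributes −0.00002485 in⁴
Total I = 211 in⁴.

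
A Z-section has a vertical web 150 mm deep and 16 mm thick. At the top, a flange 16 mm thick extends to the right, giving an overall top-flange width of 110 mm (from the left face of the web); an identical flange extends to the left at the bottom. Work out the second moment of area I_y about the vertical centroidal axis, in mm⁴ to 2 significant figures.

I_y ≈ 1.1 × 10⁷ mm⁴

Break the section into simple shapes (no overlaps), measuring from the bottom-left corner of the bounding box.
Web: 16 × 150, A = 2 400 mm², x = 102 mm, Ī = 51 200 mm⁴.
Top flange (beyond web): 94 × 16, A = 1 504 mm², x = 157 mm, Ī = 1 107 445 mm⁴.
Bottom flange (beyond web): 94 × 16, A = 1 504 mm², x = 47 mm, Ī = 1 107 445 mm⁴.
Centroid: x̄ = ΣA·x / ΣA = 102 mm.
Transfer each piece to the vertical centroidal axis using Ī + A·d² with d = x − 102:
  web: d = 0 mm → contributes +51 200 mm⁴
  top flange (beyond web): d = 55 mm → contributes +5 657 045 mm⁴
  bottom flange (beyond web): d = -55 mm → contributes +5 657 045 mm⁴
Total I = 11 365 291 mm⁴.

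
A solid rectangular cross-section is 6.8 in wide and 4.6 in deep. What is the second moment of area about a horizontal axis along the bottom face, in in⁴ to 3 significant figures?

The section: 6.8 × 4.6, A = 31.28 in², y = 2.3 in, Ī = 55.157 in⁴.
Transfer it to the bottom edge using Ī + A·d² with d = y − 0:
  the section: d = 2.3 in → contributes +220.63 in⁴
Total I = 220.63 in⁴.

I_base ≈ 221 in⁴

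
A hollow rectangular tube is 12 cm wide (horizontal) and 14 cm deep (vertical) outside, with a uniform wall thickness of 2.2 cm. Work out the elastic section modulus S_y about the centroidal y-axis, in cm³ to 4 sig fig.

S_y ≈ 277.5 cm³

Treat the section as a set of non-overlapping primitives; coordinates are from the bounding-box lower-left.
Outer rectangle: 12 × 14, A = 168 cm², x = 6 cm, Ī = 2 016 cm⁴.
Inner void (subtracted): 7.6 × 9.6, A = 72.96 cm², x = 6 cm, Ī = 351.181 cm⁴.
By symmetry the centroid is at mid-width, x̄ = 6 cm.
All pieces are centred on the centroidal y-axis, so I = ΣĪ (holes subtracted) = 1664.82 cm⁴.
Extreme fibre distance c = 6 cm; S = I/c = 277.47 cm³.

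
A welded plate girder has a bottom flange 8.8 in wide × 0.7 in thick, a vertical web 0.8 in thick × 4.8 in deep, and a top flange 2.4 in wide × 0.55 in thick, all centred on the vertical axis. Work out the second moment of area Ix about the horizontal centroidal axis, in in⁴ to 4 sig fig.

Break the section into simple shapes (no overlaps), measuring from the bottom-left corner of the bounding box.
Bottom plate: 8.8 × 0.7, A = 6.16 in², y = 0.35 in, Ī = 0.251533 in⁴.
Web plate: 0.8 × 4.8, A = 3.84 in², y = 3.1 in, Ī = 7.3728 in⁴.
Top plate: 2.4 × 0.55, A = 1.32 in², y = 5.775 in, Ī = 0.033275 in⁴.
Centroid: ȳ = ΣA·y / ΣA = 1.91546 in.
Transfer each piece to the horizontal centroidal axis using Ī + A·d² with d = y − 1.91546:
  bottom plate: d = -1.56546 in → contributes +15.3476 in⁴
  web plate: d = 1.18454 in → contributes +12.7608 in⁴
  top plate: d = 3.85954 in → contributes +19.6961 in⁴
Total I = 47.8045 in⁴.

Ix ≈ 47.80 in⁴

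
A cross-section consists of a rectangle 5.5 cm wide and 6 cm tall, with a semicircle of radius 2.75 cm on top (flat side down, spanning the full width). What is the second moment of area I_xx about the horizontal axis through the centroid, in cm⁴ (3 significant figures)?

Break the section into simple shapes (no overlaps), measuring from the bottom-left corner of the bounding box.
Rectangular body: 5.5 × 6, A = 33 cm², y = 3 cm, Ī = 99 cm⁴.
Semicircular cap: semicircle r = 2.75, A = 11.879 cm², y = 7.1671 cm, Ī = 6.2772 cm⁴.
Centroid: ȳ = ΣA·y / ΣA = 4.103 cm.
Transfer each piece to the horizontal axis through the centroid using Ī + A·d² with d = y − 4.103:
  rectangular body: d = -1.103 cm → contributes +139.15 cm⁴
  semicircular cap: d = 3.0641 cm → contributes +117.81 cm⁴
Total I = 256.96 cm⁴.

I_xx ≈ 257 cm⁴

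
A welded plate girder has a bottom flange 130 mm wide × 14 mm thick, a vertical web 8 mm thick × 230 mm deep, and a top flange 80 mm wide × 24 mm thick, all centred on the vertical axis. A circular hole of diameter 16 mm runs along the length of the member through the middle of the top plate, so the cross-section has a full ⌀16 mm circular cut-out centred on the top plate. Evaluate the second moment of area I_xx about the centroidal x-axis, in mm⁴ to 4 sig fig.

Decompose the section into non-overlapping parts with the origin at the bottom-left of its bounding rectangle.
Bottom plate: 130 × 14, A = 1 820 mm², y = 7 mm, Ī = 29726.7 mm⁴.
Web plate: 8 × 230, A = 1 840 mm², y = 129 mm, Ī = 8 111 333 mm⁴.
Top plate: 80 × 24, A = 1 920 mm², y = 256 mm, Ī = 92 160 mm⁴.
Hole (subtracted): ⌀16, A = 201.062 mm², y = 256 mm, Ī = 3216.99 mm⁴.
Centroid: ȳ = ΣA·y / ΣA = 128.306 mm.
Transfer each piece to the centroidal x-axis using Ī + A·d² with d = y − 128.306:
  bottom plate: d = -121.306 mm → contributes +26 811 137 mm⁴
  web plate: d = 0.69435 mm → contributes +8 112 220 mm⁴
  top plate: d = 127.694 mm → contributes +31 399 386 mm⁴
  hole: d = 127.694 mm → contributes −3 281 702 mm⁴
Total I = 63 041 042 mm⁴.

I_xx ≈ 6.304 × 10⁷ mm⁴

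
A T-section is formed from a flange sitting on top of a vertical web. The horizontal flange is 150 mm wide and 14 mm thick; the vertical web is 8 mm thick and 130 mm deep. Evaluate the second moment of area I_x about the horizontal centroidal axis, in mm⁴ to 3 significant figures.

Break the section into simple shapes (no overlaps), measuring from the bottom-left corner of the bounding box.
Flange: 150 × 14, A = 2 100 mm², y = 137 mm, Ī = 34 300 mm⁴.
Web: 8 × 130, A = 1 040 mm², y = 65 mm, Ī = 1 464 667 mm⁴.
Centroid: ȳ = ΣA·y / ΣA = 113.15 mm.
Transfer each piece to the horizontal centroidal axis using Ī + A·d² with d = y − 113.15:
  flange: d = 23.847 mm → contributes +1 228 540 mm⁴
  web: d = -48.153 mm → contributes +3 876 113 mm⁴
Total I = 5 104 653 mm⁴.

I_x ≈ 5.10 × 10⁶ mm⁴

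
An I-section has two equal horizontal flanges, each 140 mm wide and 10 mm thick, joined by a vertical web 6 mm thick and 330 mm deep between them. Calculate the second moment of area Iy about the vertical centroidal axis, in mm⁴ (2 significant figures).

Decompose the section into non-overlapping parts with the origin at the bottom-left of its bounding rectangle.
Bottom flange: 140 × 10, A = 1 400 mm², x = 70 mm, Ī = 2 286 667 mm⁴.
Web: 6 × 330, A = 1 980 mm², x = 70 mm, Ī = 5 940 mm⁴.
Top flange: 140 × 10, A = 1 400 mm², x = 70 mm, Ī = 2 286 667 mm⁴.
By symmetry the centroid is at mid-width, x̄ = 70 mm.
All pieces are centred on the vertical centroidal axis, so I = ΣĪ = 4 579 273 mm⁴.

Iy ≈ 4.6 × 10⁶ mm⁴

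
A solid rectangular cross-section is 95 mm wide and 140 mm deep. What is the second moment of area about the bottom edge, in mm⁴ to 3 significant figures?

I_base ≈ 8.69 × 10⁷ mm⁴

The section: 95 × 140, A = 13 300 mm², y = 70 mm, Ī = 21 723 333 mm⁴.
Transfer it to the bottom edge using Ī + A·d² with d = y − 0:
  the section: d = 70 mm → contributes +86 893 333 mm⁴
Total I = 86 893 333 mm⁴.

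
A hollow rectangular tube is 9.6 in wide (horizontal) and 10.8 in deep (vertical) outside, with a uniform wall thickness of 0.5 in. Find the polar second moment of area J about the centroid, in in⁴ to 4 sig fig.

J ≈ 610.1 in⁴

Break the section into simple shapes (no overlaps), measuring from the bottom-left corner of the bounding box.
Outer rectangle: 9.6 × 10.8, A = 103.68 in², y = 5.4 in, Ī = 1007.77 in⁴.
Inner void (subtracted): 8.6 × 9.8, A = 84.28 in², y = 5.4 in, Ī = 674.521 in⁴.
By symmetry the centroid is at mid-height, ȳ = 5.4 in.
All pieces are centred on the centroidal x-axis, so I = ΣĪ (holes subtracted) = 333.249 in⁴.
Repeating about the centroidal y-axis gives I_y = 276.817 in⁴.
Polar second moment: J = I_x + I_y = 610.065 in⁴.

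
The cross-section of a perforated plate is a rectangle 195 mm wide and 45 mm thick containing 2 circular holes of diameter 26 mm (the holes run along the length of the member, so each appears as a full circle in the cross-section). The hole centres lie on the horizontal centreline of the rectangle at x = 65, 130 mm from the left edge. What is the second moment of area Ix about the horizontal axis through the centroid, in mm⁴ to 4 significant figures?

Ix ≈ 1.436 × 10⁶ mm⁴

Break the section into simple shapes (no overlaps), measuring from the bottom-left corner of the bounding box.
Plate: 195 × 45, A = 8 775 mm², y = 22.5 mm, Ī = 1 480 781 mm⁴.
Hole 1 (subtracted): ⌀26, A = 530.929 mm², y = 22.5 mm, Ī = 22431.8 mm⁴.
Hole 2 (subtracted): ⌀26, A = 530.929 mm², y = 22.5 mm, Ī = 22431.8 mm⁴.
By symmetry the centroid is at mid-height, ȳ = 22.5 mm.
All pieces are centred on the horizontal axis through the centroid, so I = ΣĪ (holes subtracted) = 1 435 918 mm⁴.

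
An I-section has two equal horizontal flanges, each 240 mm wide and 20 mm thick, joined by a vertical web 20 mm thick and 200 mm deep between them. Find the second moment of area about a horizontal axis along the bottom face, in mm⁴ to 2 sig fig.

Decompose the section into non-overlapping parts with the origin at the bottom-left of its bounding rectangle.
Bottom flange: 240 × 20, A = 4 800 mm², y = 10 mm, Ī = 160 000 mm⁴.
Web: 20 × 200, A = 4 000 mm², y = 120 mm, Ī = 13 333 333 mm⁴.
Top flange: 240 × 20, A = 4 800 mm², y = 230 mm, Ī = 160 000 mm⁴.
Transfer each piece to the bottom edge using Ī + A·d² with d = y − 0:
  bottom flange: d = 10 mm → contributes +640 000 mm⁴
  web: d = 120 mm → contributes +70 933 333 mm⁴
  top flange: d = 230 mm → contributes +254 080 000 mm⁴
Total I = 325 653 333 mm⁴.

I_base ≈ 3.3 × 10⁸ mm⁴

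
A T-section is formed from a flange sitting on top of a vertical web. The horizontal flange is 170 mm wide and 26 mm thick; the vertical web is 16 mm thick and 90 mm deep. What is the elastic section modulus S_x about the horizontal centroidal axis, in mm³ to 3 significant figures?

Break the section into simple shapes (no overlaps), measuring from the bottom-left corner of the bounding box.
Flange: 170 × 26, A = 4 420 mm², y = 103 mm, Ī = 248 993 mm⁴.
Web: 16 × 90, A = 1 440 mm², y = 45 mm, Ī = 972 000 mm⁴.
Centroid: ȳ = ΣA·y / ΣA = 88.747 mm.
Transfer each piece to the horizontal centroidal axis using Ī + A·d² with d = y − 88.747:
  flange: d = 14.253 mm → contributes +1 146 852 mm⁴
  web: d = -43.747 mm → contributes +3 727 927 mm⁴
Total I = 4 874 780 mm⁴.
Extreme fibre distance c = 88.747 mm; S = I/c = 54 929 mm³.

S_x ≈ 5.49 × 10⁴ mm³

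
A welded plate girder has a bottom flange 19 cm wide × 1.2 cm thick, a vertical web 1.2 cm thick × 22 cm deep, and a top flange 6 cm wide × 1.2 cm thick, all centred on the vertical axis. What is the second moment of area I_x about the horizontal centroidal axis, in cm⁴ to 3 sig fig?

Decompose the section into non-overlapping parts with the origin at the bottom-left of its bounding rectangle.
Bottom plate: 19 × 1.2, A = 22.8 cm², y = 0.6 cm, Ī = 2.736 cm⁴.
Web plate: 1.2 × 22, A = 26.4 cm², y = 12.2 cm, Ī = 1064.8 cm⁴.
Top plate: 6 × 1.2, A = 7.2 cm², y = 23.8 cm, Ī = 0.864 cm⁴.
Centroid: ȳ = ΣA·y / ΣA = 8.9915 cm.
Transfer each piece to the horizontal centroidal axis using Ī + A·d² with d = y − 8.9915:
  bottom plate: d = -8.3915 cm → contributes +1608.2 cm⁴
  web plate: d = 3.2085 cm → contributes +1336.6 cm⁴
  top plate: d = 14.809 cm → contributes +1579.8 cm⁴
Total I = 4524.6 cm⁴.

I_x ≈ 4520 cm⁴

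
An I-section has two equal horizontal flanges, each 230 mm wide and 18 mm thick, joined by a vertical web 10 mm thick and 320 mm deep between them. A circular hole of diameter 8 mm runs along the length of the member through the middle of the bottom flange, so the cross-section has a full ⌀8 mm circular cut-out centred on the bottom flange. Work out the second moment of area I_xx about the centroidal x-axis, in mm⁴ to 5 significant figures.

I_xx ≈ 2.6257 × 10⁸ mm⁴

Break the section into simple shapes (no overlaps), measuring from the bottom-left corner of the bounding box.
Bottom flange: 230 × 18, A = 4 140 mm², y = 9 mm, Ī = 111 780 mm⁴.
Web: 10 × 320, A = 3 200 mm², y = 178 mm, Ī = 27 306 667 mm⁴.
Top flange: 230 × 18, A = 4 140 mm², y = 347 mm, Ī = 111 780 mm⁴.
Hole (subtracted): ⌀8, A = 50.26548 mm², y = 9 mm, Ī = 201.0619 mm⁴.
Centroid: ȳ = ΣA·y / ΣA = 178.7432 mm.
Transfer each piece to the centroidal x-axis using Ī + A·d² with d = y − 178.7432:
  bottom flange: d = -169.7432 mm → contributes +119 396 617 mm⁴
  web: d = -0.7432252 mm → contributes +27 308 434 mm⁴
  top flange: d = 168.2568 mm → contributes +117 316 597 mm⁴
  hole: d = -169.7432 mm → contributes −1 448 488 mm⁴
Total I = 262 573 160 mm⁴.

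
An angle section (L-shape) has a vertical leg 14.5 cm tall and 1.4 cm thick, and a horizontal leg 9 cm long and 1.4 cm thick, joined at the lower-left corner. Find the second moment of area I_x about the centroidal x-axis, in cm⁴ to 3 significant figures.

I_x ≈ 657 cm⁴

Decompose the section into non-overlapping parts with the origin at the bottom-left of its bounding rectangle.
Vertical leg: 1.4 × 14.5, A = 20.3 cm², y = 7.25 cm, Ī = 355.67 cm⁴.
Horizontal leg (remainder): 7.6 × 1.4, A = 10.64 cm², y = 0.7 cm, Ī = 1.7379 cm⁴.
Centroid: ȳ = ΣA·y / ΣA = 4.9975 cm.
Transfer each piece to the centroidal x-axis using Ī + A·d² with d = y − 4.9975:
  vertical leg: d = 2.2525 cm → contributes +458.67 cm⁴
  horizontal leg (remainder): d = -4.2975 cm → contributes +198.24 cm⁴
Total I = 656.91 cm⁴.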